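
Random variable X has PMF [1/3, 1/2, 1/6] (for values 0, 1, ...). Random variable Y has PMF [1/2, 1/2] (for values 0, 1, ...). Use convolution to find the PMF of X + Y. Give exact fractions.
P(X+Y=k) = Σ_i P(X=i)·P(Y=k-i) — a convolution of [1/3, 1/2, 1/6] and [1/2, 1/2]. P(X+Y=0) = (1/3)×(1/2) = 1/6; P(X+Y=1) = (1/3)×(1/2) + (1/2)×(1/2) = 1/6 + 1/4 = 5/12; P(X+Y=2) = (1/2)×(1/2) + (1/6)×(1/2) = 1/4 + 1/12 = 1/3; P(X+Y=3) = (1/6)×(1/2) = 1/12. PMF: [1/6, 5/12, 1/3, 1/12] (sums to 1 ✓)

[1/6, 5/12, 1/3, 1/12]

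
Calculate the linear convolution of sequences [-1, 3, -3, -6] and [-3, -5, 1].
y[0] = -1×-3 = 3; y[1] = -1×-5 + 3×-3 = -4; y[2] = -1×1 + 3×-5 + -3×-3 = -7; y[3] = 3×1 + -3×-5 + -6×-3 = 36; y[4] = -3×1 + -6×-5 = 27; y[5] = -6×1 = -6

[3, -4, -7, 36, 27, -6]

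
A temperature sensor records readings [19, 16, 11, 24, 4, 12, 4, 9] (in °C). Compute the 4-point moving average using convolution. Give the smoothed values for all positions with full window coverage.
4-point moving average kernel = [1, 1, 1, 1]. Apply in 'valid' mode (full window coverage): avg[0] = (19 + 16 + 11 + 24) / 4 = 17.5; avg[1] = (16 + 11 + 24 + 4) / 4 = 13.75; avg[2] = (11 + 24 + 4 + 12) / 4 = 12.75; avg[3] = (24 + 4 + 12 + 4) / 4 = 11.0; avg[4] = (4 + 12 + 4 + 9) / 4 = 7.25. Smoothed values: [17.5, 13.75, 12.75, 11.0, 7.25]

[17.5, 13.75, 12.75, 11.0, 7.25]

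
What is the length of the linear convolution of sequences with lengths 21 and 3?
Linear/full convolution length: m + n - 1 = 21 + 3 - 1 = 23

23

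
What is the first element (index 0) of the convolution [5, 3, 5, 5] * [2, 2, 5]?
Use y[k] = Σ_i a[i]·b[k-i] at k=0. y[0] = 5×2 = 10

10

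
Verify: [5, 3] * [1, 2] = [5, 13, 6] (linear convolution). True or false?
Recompute linear convolution of [5, 3] and [1, 2]: y[0] = 5×1 = 5; y[1] = 5×2 + 3×1 = 13; y[2] = 3×2 = 6 → [5, 13, 6]. Given [5, 13, 6] matches, so answer: Yes

Yes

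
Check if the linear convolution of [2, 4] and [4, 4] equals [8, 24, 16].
Recompute linear convolution of [2, 4] and [4, 4]: y[0] = 2×4 = 8; y[1] = 2×4 + 4×4 = 24; y[2] = 4×4 = 16 → [8, 24, 16]. Given [8, 24, 16] matches, so answer: Yes

Yes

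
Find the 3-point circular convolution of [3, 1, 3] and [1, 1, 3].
Use y[k] = Σ_j f[j]·g[(k-j) mod 3]. y[0] = 3×1 + 1×3 + 3×1 = 9; y[1] = 3×1 + 1×1 + 3×3 = 13; y[2] = 3×3 + 1×1 + 3×1 = 13. Result: [9, 13, 13]

[9, 13, 13]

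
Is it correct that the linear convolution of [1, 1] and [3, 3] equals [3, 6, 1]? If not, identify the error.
Recompute linear convolution of [1, 1] and [3, 3]: y[0] = 1×3 = 3; y[1] = 1×3 + 1×3 = 6; y[2] = 1×3 = 3 → [3, 6, 3]. Compare to given [3, 6, 1]: they differ at index 2: given 1, correct 3, so answer: No

No. Error at index 2: given 1, correct 3.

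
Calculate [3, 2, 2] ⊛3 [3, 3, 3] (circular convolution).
Use y[k] = Σ_j x[j]·h[(k-j) mod 3]. y[0] = 3×3 + 2×3 + 2×3 = 21; y[1] = 3×3 + 2×3 + 2×3 = 21; y[2] = 3×3 + 2×3 + 2×3 = 21. Result: [21, 21, 21]

[21, 21, 21]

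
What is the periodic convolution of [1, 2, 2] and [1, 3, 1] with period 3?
Use y[k] = Σ_j x[j]·h[(k-j) mod 3]. y[0] = 1×1 + 2×1 + 2×3 = 9; y[1] = 1×3 + 2×1 + 2×1 = 7; y[2] = 1×1 + 2×3 + 2×1 = 9. Result: [9, 7, 9]

[9, 7, 9]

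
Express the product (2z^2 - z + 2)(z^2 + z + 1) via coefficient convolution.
Ascending coefficients: a = [2, -1, 2], b = [1, 1, 1]. c[0] = 2×1 = 2; c[1] = 2×1 + -1×1 = 1; c[2] = 2×1 + -1×1 + 2×1 = 3; c[3] = -1×1 + 2×1 = 1; c[4] = 2×1 = 2. Result coefficients: [2, 1, 3, 1, 2] → 2z^4 + z^3 + 3z^2 + z + 2

2z^4 + z^3 + 3z^2 + z + 2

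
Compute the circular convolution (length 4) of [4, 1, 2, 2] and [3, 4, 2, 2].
Use y[k] = Σ_j f[j]·g[(k-j) mod 4]. y[0] = 4×3 + 1×2 + 2×2 + 2×4 = 26; y[1] = 4×4 + 1×3 + 2×2 + 2×2 = 27; y[2] = 4×2 + 1×4 + 2×3 + 2×2 = 22; y[3] = 4×2 + 1×2 + 2×4 + 2×3 = 24. Result: [26, 27, 22, 24]

[26, 27, 22, 24]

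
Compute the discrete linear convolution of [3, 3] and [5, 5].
y[0] = 3×5 = 15; y[1] = 3×5 + 3×5 = 30; y[2] = 3×5 = 15

[15, 30, 15]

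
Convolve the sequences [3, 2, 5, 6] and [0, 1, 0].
y[0] = 3×0 = 0; y[1] = 3×1 + 2×0 = 3; y[2] = 3×0 + 2×1 + 5×0 = 2; y[3] = 2×0 + 5×1 + 6×0 = 5; y[4] = 5×0 + 6×1 = 6; y[5] = 6×0 = 0

[0, 3, 2, 5, 6, 0]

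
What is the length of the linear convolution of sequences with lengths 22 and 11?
Linear/full convolution length: m + n - 1 = 22 + 11 - 1 = 32

32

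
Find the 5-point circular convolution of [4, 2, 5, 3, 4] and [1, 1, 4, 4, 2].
Use y[k] = Σ_j s[j]·t[(k-j) mod 5]. y[0] = 4×1 + 2×2 + 5×4 + 3×4 + 4×1 = 44; y[1] = 4×1 + 2×1 + 5×2 + 3×4 + 4×4 = 44; y[2] = 4×4 + 2×1 + 5×1 + 3×2 + 4×4 = 45; y[3] = 4×4 + 2×4 + 5×1 + 3×1 + 4×2 = 40; y[4] = 4×2 + 2×4 + 5×4 + 3×1 + 4×1 = 43. Result: [44, 44, 45, 40, 43]

[44, 44, 45, 40, 43]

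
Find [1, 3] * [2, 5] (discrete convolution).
y[0] = 1×2 = 2; y[1] = 1×5 + 3×2 = 11; y[2] = 3×5 = 15

[2, 11, 15]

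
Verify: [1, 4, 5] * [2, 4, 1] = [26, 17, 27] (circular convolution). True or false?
Recompute circular convolution of [1, 4, 5] and [2, 4, 1]: y[0] = 1×2 + 4×1 + 5×4 = 26; y[1] = 1×4 + 4×2 + 5×1 = 17; y[2] = 1×1 + 4×4 + 5×2 = 27 → [26, 17, 27]. Given [26, 17, 27] matches, so answer: Yes

Yes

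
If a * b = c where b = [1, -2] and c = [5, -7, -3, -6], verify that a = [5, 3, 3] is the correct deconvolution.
Forward-compute [5, 3, 3] * [1, -2]: c[0] = 5×1 = 5; c[1] = 5×-2 + 3×1 = -7; c[2] = 3×-2 + 3×1 = -3; c[3] = 3×-2 = -6 → [5, -7, -3, -6]. Matches given c = [5, -7, -3, -6], so verified.

Verified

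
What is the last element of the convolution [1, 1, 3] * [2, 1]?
Use y[k] = Σ_i a[i]·b[k-i] at k=3. y[3] = 3×1 = 3

3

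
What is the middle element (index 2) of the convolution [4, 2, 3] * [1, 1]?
Use y[k] = Σ_i a[i]·b[k-i] at k=2. y[2] = 2×1 + 3×1 = 5

5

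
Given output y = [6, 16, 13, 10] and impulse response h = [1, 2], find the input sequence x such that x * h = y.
Deconvolve y=[6, 16, 13, 10] by h=[1, 2]. Since h[0]=1, solve forward: x[0] = y[0] / 1 = 6; x[1] = (y[1] - 6×2) / 1 = 4; x[2] = (y[2] - 4×2) / 1 = 5. So x = [6, 4, 5]. Check by forward convolution: y[0] = 6×1 = 6; y[1] = 6×2 + 4×1 = 16; y[2] = 4×2 + 5×1 = 13; y[3] = 5×2 = 10

[6, 4, 5]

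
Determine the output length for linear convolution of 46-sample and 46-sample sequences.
Linear/full convolution length: m + n - 1 = 46 + 46 - 1 = 91

91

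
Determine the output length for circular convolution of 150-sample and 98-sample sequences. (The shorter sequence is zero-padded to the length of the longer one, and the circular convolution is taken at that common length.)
Circular convolution (zero-padding the shorter input) has length max(m, n) = max(150, 98) = 150

150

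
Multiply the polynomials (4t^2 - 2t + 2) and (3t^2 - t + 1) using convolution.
Ascending coefficients: a = [2, -2, 4], b = [1, -1, 3]. c[0] = 2×1 = 2; c[1] = 2×-1 + -2×1 = -4; c[2] = 2×3 + -2×-1 + 4×1 = 12; c[3] = -2×3 + 4×-1 = -10; c[4] = 4×3 = 12. Result coefficients: [2, -4, 12, -10, 12] → 12t^4 - 10t^3 + 12t^2 - 4t + 2

12t^4 - 10t^3 + 12t^2 - 4t + 2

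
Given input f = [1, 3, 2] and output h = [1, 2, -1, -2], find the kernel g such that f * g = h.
Output length 4 = len(f) + len(g) - 1 ⇒ len(g) = 2. Solve g forward using g[k] = (h[k] - Σ_{i≥1} f[i]·g[k-i]) / f[0]: g[0] = h[0] / f[0] = 1 / 1 = 1; g[1] = (h[1] - 3×1) / f[0] = (2 - 3×1) / 1 = -1. So g = [1, -1]. Forward-check [1, 3, 2] * [1, -1]: h[0] = 1×1 = 1; h[1] = 1×-1 + 3×1 = 2; h[2] = 3×-1 + 2×1 = -1; h[3] = 2×-1 = -2 → [1, 2, -1, -2] ✓

[1, -1]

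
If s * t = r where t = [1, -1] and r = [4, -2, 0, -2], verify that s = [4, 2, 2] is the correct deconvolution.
Forward-compute [4, 2, 2] * [1, -1]: r[0] = 4×1 = 4; r[1] = 4×-1 + 2×1 = -2; r[2] = 2×-1 + 2×1 = 0; r[3] = 2×-1 = -2 → [4, -2, 0, -2]. Matches given r = [4, -2, 0, -2], so verified.

Verified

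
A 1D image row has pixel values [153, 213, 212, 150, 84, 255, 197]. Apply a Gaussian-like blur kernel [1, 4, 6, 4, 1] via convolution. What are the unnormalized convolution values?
Convolve image row [153, 213, 212, 150, 84, 255, 197] with kernel [1, 4, 6, 4, 1]: y[0] = 153×1 = 153; y[1] = 153×4 + 213×1 = 825; y[2] = 153×6 + 213×4 + 212×1 = 1982; y[3] = 153×4 + 213×6 + 212×4 + 150×1 = 2888; y[4] = 153×1 + 213×4 + 212×6 + 150×4 + 84×1 = 2961; y[5] = 213×1 + 212×4 + 150×6 + 84×4 + 255×1 = 2552; y[6] = 212×1 + 150×4 + 84×6 + 255×4 + 197×1 = 2533; y[7] = 150×1 + 84×4 + 255×6 + 197×4 = 2804; y[8] = 84×1 + 255×4 + 197×6 = 2286; y[9] = 255×1 + 197×4 = 1043; y[10] = 197×1 = 197 → [153, 825, 1982, 2888, 2961, 2552, 2533, 2804, 2286, 1043, 197]. Normalization factor = sum(kernel) = 16.

[153, 825, 1982, 2888, 2961, 2552, 2533, 2804, 2286, 1043, 197]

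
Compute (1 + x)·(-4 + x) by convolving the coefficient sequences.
Ascending coefficients: a = [1, 1], b = [-4, 1]. c[0] = 1×-4 = -4; c[1] = 1×1 + 1×-4 = -3; c[2] = 1×1 = 1. Result coefficients: [-4, -3, 1] → -4 - 3x + x^2

-4 - 3x + x^2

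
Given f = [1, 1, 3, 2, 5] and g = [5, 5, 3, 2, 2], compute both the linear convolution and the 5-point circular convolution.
Linear: y_lin[0] = 1×5 = 5; y_lin[1] = 1×5 + 1×5 = 10; y_lin[2] = 1×3 + 1×5 + 3×5 = 23; y_lin[3] = 1×2 + 1×3 + 3×5 + 2×5 = 30; y_lin[4] = 1×2 + 1×2 + 3×3 + 2×5 + 5×5 = 48; y_lin[5] = 1×2 + 3×2 + 2×3 + 5×5 = 39; y_lin[6] = 3×2 + 2×2 + 5×3 = 25; y_lin[7] = 2×2 + 5×2 = 14; y_lin[8] = 5×2 = 10 → [5, 10, 23, 30, 48, 39, 25, 14, 10]. Circular (length 5): y[0] = 1×5 + 1×2 + 3×2 + 2×3 + 5×5 = 44; y[1] = 1×5 + 1×5 + 3×2 + 2×2 + 5×3 = 35; y[2] = 1×3 + 1×5 + 3×5 + 2×2 + 5×2 = 37; y[3] = 1×2 + 1×3 + 3×5 + 2×5 + 5×2 = 40; y[4] = 1×2 + 1×2 + 3×3 + 2×5 + 5×5 = 48 → [44, 35, 37, 40, 48]

Linear: [5, 10, 23, 30, 48, 39, 25, 14, 10], Circular: [44, 35, 37, 40, 48]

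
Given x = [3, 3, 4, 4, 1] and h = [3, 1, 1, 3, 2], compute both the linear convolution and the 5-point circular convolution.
Linear: y_lin[0] = 3×3 = 9; y_lin[1] = 3×1 + 3×3 = 12; y_lin[2] = 3×1 + 3×1 + 4×3 = 18; y_lin[3] = 3×3 + 3×1 + 4×1 + 4×3 = 28; y_lin[4] = 3×2 + 3×3 + 4×1 + 4×1 + 1×3 = 26; y_lin[5] = 3×2 + 4×3 + 4×1 + 1×1 = 23; y_lin[6] = 4×2 + 4×3 + 1×1 = 21; y_lin[7] = 4×2 + 1×3 = 11; y_lin[8] = 1×2 = 2 → [9, 12, 18, 28, 26, 23, 21, 11, 2]. Circular (length 5): y[0] = 3×3 + 3×2 + 4×3 + 4×1 + 1×1 = 32; y[1] = 3×1 + 3×3 + 4×2 + 4×3 + 1×1 = 33; y[2] = 3×1 + 3×1 + 4×3 + 4×2 + 1×3 = 29; y[3] = 3×3 + 3×1 + 4×1 + 4×3 + 1×2 = 30; y[4] = 3×2 + 3×3 + 4×1 + 4×1 + 1×3 = 26 → [32, 33, 29, 30, 26]

Linear: [9, 12, 18, 28, 26, 23, 21, 11, 2], Circular: [32, 33, 29, 30, 26]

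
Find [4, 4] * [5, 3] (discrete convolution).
y[0] = 4×5 = 20; y[1] = 4×3 + 4×5 = 32; y[2] = 4×3 = 12

[20, 32, 12]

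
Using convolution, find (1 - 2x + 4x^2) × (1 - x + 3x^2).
Ascending coefficients: a = [1, -2, 4], b = [1, -1, 3]. c[0] = 1×1 = 1; c[1] = 1×-1 + -2×1 = -3; c[2] = 1×3 + -2×-1 + 4×1 = 9; c[3] = -2×3 + 4×-1 = -10; c[4] = 4×3 = 12. Result coefficients: [1, -3, 9, -10, 12] → 1 - 3x + 9x^2 - 10x^3 + 12x^4

1 - 3x + 9x^2 - 10x^3 + 12x^4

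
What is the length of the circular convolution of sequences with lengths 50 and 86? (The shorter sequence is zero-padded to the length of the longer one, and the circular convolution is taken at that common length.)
Circular convolution (zero-padding the shorter input) has length max(m, n) = max(50, 86) = 86

86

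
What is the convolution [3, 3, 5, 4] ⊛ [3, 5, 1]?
y[0] = 3×3 = 9; y[1] = 3×5 + 3×3 = 24; y[2] = 3×1 + 3×5 + 5×3 = 33; y[3] = 3×1 + 5×5 + 4×3 = 40; y[4] = 5×1 + 4×5 = 25; y[5] = 4×1 = 4

[9, 24, 33, 40, 25, 4]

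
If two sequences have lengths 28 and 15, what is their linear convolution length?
Linear/full convolution length: m + n - 1 = 28 + 15 - 1 = 42

42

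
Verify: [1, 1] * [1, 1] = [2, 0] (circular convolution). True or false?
Recompute circular convolution of [1, 1] and [1, 1]: y[0] = 1×1 + 1×1 = 2; y[1] = 1×1 + 1×1 = 2 → [2, 2]. Compare to given [2, 0]: they differ at index 1: given 0, correct 2, so answer: No

No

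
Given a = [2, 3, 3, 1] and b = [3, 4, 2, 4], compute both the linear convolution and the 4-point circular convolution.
Linear: y_lin[0] = 2×3 = 6; y_lin[1] = 2×4 + 3×3 = 17; y_lin[2] = 2×2 + 3×4 + 3×3 = 25; y_lin[3] = 2×4 + 3×2 + 3×4 + 1×3 = 29; y_lin[4] = 3×4 + 3×2 + 1×4 = 22; y_lin[5] = 3×4 + 1×2 = 14; y_lin[6] = 1×4 = 4 → [6, 17, 25, 29, 22, 14, 4]. Circular (length 4): y[0] = 2×3 + 3×4 + 3×2 + 1×4 = 28; y[1] = 2×4 + 3×3 + 3×4 + 1×2 = 31; y[2] = 2×2 + 3×4 + 3×3 + 1×4 = 29; y[3] = 2×4 + 3×2 + 3×4 + 1×3 = 29 → [28, 31, 29, 29]

Linear: [6, 17, 25, 29, 22, 14, 4], Circular: [28, 31, 29, 29]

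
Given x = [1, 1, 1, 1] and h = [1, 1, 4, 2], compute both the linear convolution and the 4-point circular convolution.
Linear: y_lin[0] = 1×1 = 1; y_lin[1] = 1×1 + 1×1 = 2; y_lin[2] = 1×4 + 1×1 + 1×1 = 6; y_lin[3] = 1×2 + 1×4 + 1×1 + 1×1 = 8; y_lin[4] = 1×2 + 1×4 + 1×1 = 7; y_lin[5] = 1×2 + 1×4 = 6; y_lin[6] = 1×2 = 2 → [1, 2, 6, 8, 7, 6, 2]. Circular (length 4): y[0] = 1×1 + 1×2 + 1×4 + 1×1 = 8; y[1] = 1×1 + 1×1 + 1×2 + 1×4 = 8; y[2] = 1×4 + 1×1 + 1×1 + 1×2 = 8; y[3] = 1×2 + 1×4 + 1×1 + 1×1 = 8 → [8, 8, 8, 8]

Linear: [1, 2, 6, 8, 7, 6, 2], Circular: [8, 8, 8, 8]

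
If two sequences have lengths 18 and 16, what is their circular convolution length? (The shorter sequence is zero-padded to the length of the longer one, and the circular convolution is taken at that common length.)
Circular convolution (zero-padding the shorter input) has length max(m, n) = max(18, 16) = 18

18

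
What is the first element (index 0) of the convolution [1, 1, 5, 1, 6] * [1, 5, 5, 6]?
Use y[k] = Σ_i a[i]·b[k-i] at k=0. y[0] = 1×1 = 1

1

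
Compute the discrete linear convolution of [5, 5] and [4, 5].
y[0] = 5×4 = 20; y[1] = 5×5 + 5×4 = 45; y[2] = 5×5 = 25

[20, 45, 25]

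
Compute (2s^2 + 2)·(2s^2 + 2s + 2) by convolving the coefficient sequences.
Ascending coefficients: a = [2, 0, 2], b = [2, 2, 2]. c[0] = 2×2 = 4; c[1] = 2×2 + 0×2 = 4; c[2] = 2×2 + 0×2 + 2×2 = 8; c[3] = 0×2 + 2×2 = 4; c[4] = 2×2 = 4. Result coefficients: [4, 4, 8, 4, 4] → 4s^4 + 4s^3 + 8s^2 + 4s + 4

4s^4 + 4s^3 + 8s^2 + 4s + 4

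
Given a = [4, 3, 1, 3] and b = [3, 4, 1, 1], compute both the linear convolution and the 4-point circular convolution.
Linear: y_lin[0] = 4×3 = 12; y_lin[1] = 4×4 + 3×3 = 25; y_lin[2] = 4×1 + 3×4 + 1×3 = 19; y_lin[3] = 4×1 + 3×1 + 1×4 + 3×3 = 20; y_lin[4] = 3×1 + 1×1 + 3×4 = 16; y_lin[5] = 1×1 + 3×1 = 4; y_lin[6] = 3×1 = 3 → [12, 25, 19, 20, 16, 4, 3]. Circular (length 4): y[0] = 4×3 + 3×1 + 1×1 + 3×4 = 28; y[1] = 4×4 + 3×3 + 1×1 + 3×1 = 29; y[2] = 4×1 + 3×4 + 1×3 + 3×1 = 22; y[3] = 4×1 + 3×1 + 1×4 + 3×3 = 20 → [28, 29, 22, 20]

Linear: [12, 25, 19, 20, 16, 4, 3], Circular: [28, 29, 22, 20]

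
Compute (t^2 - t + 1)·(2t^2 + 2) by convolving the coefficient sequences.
Ascending coefficients: a = [1, -1, 1], b = [2, 0, 2]. c[0] = 1×2 = 2; c[1] = 1×0 + -1×2 = -2; c[2] = 1×2 + -1×0 + 1×2 = 4; c[3] = -1×2 + 1×0 = -2; c[4] = 1×2 = 2. Result coefficients: [2, -2, 4, -2, 2] → 2t^4 - 2t^3 + 4t^2 - 2t + 2

2t^4 - 2t^3 + 4t^2 - 2t + 2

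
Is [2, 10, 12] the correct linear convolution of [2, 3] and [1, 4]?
Recompute linear convolution of [2, 3] and [1, 4]: y[0] = 2×1 = 2; y[1] = 2×4 + 3×1 = 11; y[2] = 3×4 = 12 → [2, 11, 12]. Compare to given [2, 10, 12]: they differ at index 1: given 10, correct 11, so answer: No

No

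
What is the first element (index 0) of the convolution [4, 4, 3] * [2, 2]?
Use y[k] = Σ_i a[i]·b[k-i] at k=0. y[0] = 4×2 = 8

8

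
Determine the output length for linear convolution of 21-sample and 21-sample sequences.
Linear/full convolution length: m + n - 1 = 21 + 21 - 1 = 41

41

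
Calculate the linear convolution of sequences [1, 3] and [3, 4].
y[0] = 1×3 = 3; y[1] = 1×4 + 3×3 = 13; y[2] = 3×4 = 12

[3, 13, 12]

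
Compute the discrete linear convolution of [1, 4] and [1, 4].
y[0] = 1×1 = 1; y[1] = 1×4 + 4×1 = 8; y[2] = 4×4 = 16

[1, 8, 16]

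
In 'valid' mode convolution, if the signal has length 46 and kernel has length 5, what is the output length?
'Valid' mode counts only positions where the kernel fully overlaps the signal: m - n + 1 = 46 - 5 + 1 = 42

42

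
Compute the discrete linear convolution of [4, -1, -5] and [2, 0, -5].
y[0] = 4×2 = 8; y[1] = 4×0 + -1×2 = -2; y[2] = 4×-5 + -1×0 + -5×2 = -30; y[3] = -1×-5 + -5×0 = 5; y[4] = -5×-5 = 25

[8, -2, -30, 5, 25]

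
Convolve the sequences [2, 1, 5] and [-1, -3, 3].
y[0] = 2×-1 = -2; y[1] = 2×-3 + 1×-1 = -7; y[2] = 2×3 + 1×-3 + 5×-1 = -2; y[3] = 1×3 + 5×-3 = -12; y[4] = 5×3 = 15

[-2, -7, -2, -12, 15]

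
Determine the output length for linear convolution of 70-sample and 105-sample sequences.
Linear/full convolution length: m + n - 1 = 70 + 105 - 1 = 174

174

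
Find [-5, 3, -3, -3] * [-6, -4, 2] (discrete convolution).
y[0] = -5×-6 = 30; y[1] = -5×-4 + 3×-6 = 2; y[2] = -5×2 + 3×-4 + -3×-6 = -4; y[3] = 3×2 + -3×-4 + -3×-6 = 36; y[4] = -3×2 + -3×-4 = 6; y[5] = -3×2 = -6

[30, 2, -4, 36, 6, -6]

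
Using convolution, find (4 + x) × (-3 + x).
Ascending coefficients: a = [4, 1], b = [-3, 1]. c[0] = 4×-3 = -12; c[1] = 4×1 + 1×-3 = 1; c[2] = 1×1 = 1. Result coefficients: [-12, 1, 1] → -12 + x + x^2

-12 + x + x^2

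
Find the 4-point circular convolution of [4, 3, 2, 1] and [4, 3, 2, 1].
Use y[k] = Σ_j a[j]·b[(k-j) mod 4]. y[0] = 4×4 + 3×1 + 2×2 + 1×3 = 26; y[1] = 4×3 + 3×4 + 2×1 + 1×2 = 28; y[2] = 4×2 + 3×3 + 2×4 + 1×1 = 26; y[3] = 4×1 + 3×2 + 2×3 + 1×4 = 20. Result: [26, 28, 26, 20]

[26, 28, 26, 20]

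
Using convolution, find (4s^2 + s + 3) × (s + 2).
Ascending coefficients: a = [3, 1, 4], b = [2, 1]. c[0] = 3×2 = 6; c[1] = 3×1 + 1×2 = 5; c[2] = 1×1 + 4×2 = 9; c[3] = 4×1 = 4. Result coefficients: [6, 5, 9, 4] → 4s^3 + 9s^2 + 5s + 6

4s^3 + 9s^2 + 5s + 6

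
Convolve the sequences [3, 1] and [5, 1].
y[0] = 3×5 = 15; y[1] = 3×1 + 1×5 = 8; y[2] = 1×1 = 1

[15, 8, 1]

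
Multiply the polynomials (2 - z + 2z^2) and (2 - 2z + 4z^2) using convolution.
Ascending coefficients: a = [2, -1, 2], b = [2, -2, 4]. c[0] = 2×2 = 4; c[1] = 2×-2 + -1×2 = -6; c[2] = 2×4 + -1×-2 + 2×2 = 14; c[3] = -1×4 + 2×-2 = -8; c[4] = 2×4 = 8. Result coefficients: [4, -6, 14, -8, 8] → 4 - 6z + 14z^2 - 8z^3 + 8z^4

4 - 6z + 14z^2 - 8z^3 + 8z^4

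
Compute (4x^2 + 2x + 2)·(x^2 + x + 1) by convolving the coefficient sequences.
Ascending coefficients: a = [2, 2, 4], b = [1, 1, 1]. c[0] = 2×1 = 2; c[1] = 2×1 + 2×1 = 4; c[2] = 2×1 + 2×1 + 4×1 = 8; c[3] = 2×1 + 4×1 = 6; c[4] = 4×1 = 4. Result coefficients: [2, 4, 8, 6, 4] → 4x^4 + 6x^3 + 8x^2 + 4x + 2

4x^4 + 6x^3 + 8x^2 + 4x + 2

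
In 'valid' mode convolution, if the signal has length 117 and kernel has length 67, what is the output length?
'Valid' mode counts only positions where the kernel fully overlaps the signal: m - n + 1 = 117 - 67 + 1 = 51

51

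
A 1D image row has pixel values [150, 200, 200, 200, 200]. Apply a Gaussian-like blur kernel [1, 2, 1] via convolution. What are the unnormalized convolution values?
Convolve image row [150, 200, 200, 200, 200] with kernel [1, 2, 1]: y[0] = 150×1 = 150; y[1] = 150×2 + 200×1 = 500; y[2] = 150×1 + 200×2 + 200×1 = 750; y[3] = 200×1 + 200×2 + 200×1 = 800; y[4] = 200×1 + 200×2 + 200×1 = 800; y[5] = 200×1 + 200×2 = 600; y[6] = 200×1 = 200 → [150, 500, 750, 800, 800, 600, 200]. Normalization factor = sum(kernel) = 4.

[150, 500, 750, 800, 800, 600, 200]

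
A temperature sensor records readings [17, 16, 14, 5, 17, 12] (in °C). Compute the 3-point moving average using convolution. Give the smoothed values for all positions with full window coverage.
3-point moving average kernel = [1, 1, 1]. Apply in 'valid' mode (full window coverage): avg[0] = (17 + 16 + 14) / 3 = 15.67; avg[1] = (16 + 14 + 5) / 3 = 11.67; avg[2] = (14 + 5 + 17) / 3 = 12.0; avg[3] = (5 + 17 + 12) / 3 = 11.33. Smoothed values: [15.67, 11.67, 12.0, 11.33]

[15.67, 11.67, 12.0, 11.33]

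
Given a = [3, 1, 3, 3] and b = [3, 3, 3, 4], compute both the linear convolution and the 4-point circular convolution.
Linear: y_lin[0] = 3×3 = 9; y_lin[1] = 3×3 + 1×3 = 12; y_lin[2] = 3×3 + 1×3 + 3×3 = 21; y_lin[3] = 3×4 + 1×3 + 3×3 + 3×3 = 33; y_lin[4] = 1×4 + 3×3 + 3×3 = 22; y_lin[5] = 3×4 + 3×3 = 21; y_lin[6] = 3×4 = 12 → [9, 12, 21, 33, 22, 21, 12]. Circular (length 4): y[0] = 3×3 + 1×4 + 3×3 + 3×3 = 31; y[1] = 3×3 + 1×3 + 3×4 + 3×3 = 33; y[2] = 3×3 + 1×3 + 3×3 + 3×4 = 33; y[3] = 3×4 + 1×3 + 3×3 + 3×3 = 33 → [31, 33, 33, 33]

Linear: [9, 12, 21, 33, 22, 21, 12], Circular: [31, 33, 33, 33]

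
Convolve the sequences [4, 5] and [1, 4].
y[0] = 4×1 = 4; y[1] = 4×4 + 5×1 = 21; y[2] = 5×4 = 20

[4, 21, 20]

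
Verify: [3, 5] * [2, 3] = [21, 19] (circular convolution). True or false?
Recompute circular convolution of [3, 5] and [2, 3]: y[0] = 3×2 + 5×3 = 21; y[1] = 3×3 + 5×2 = 19 → [21, 19]. Given [21, 19] matches, so answer: Yes

Yes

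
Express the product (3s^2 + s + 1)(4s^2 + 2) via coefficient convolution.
Ascending coefficients: a = [1, 1, 3], b = [2, 0, 4]. c[0] = 1×2 = 2; c[1] = 1×0 + 1×2 = 2; c[2] = 1×4 + 1×0 + 3×2 = 10; c[3] = 1×4 + 3×0 = 4; c[4] = 3×4 = 12. Result coefficients: [2, 2, 10, 4, 12] → 12s^4 + 4s^3 + 10s^2 + 2s + 2

12s^4 + 4s^3 + 10s^2 + 2s + 2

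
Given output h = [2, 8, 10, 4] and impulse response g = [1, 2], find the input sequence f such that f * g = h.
Deconvolve h=[2, 8, 10, 4] by g=[1, 2]. Since g[0]=1, solve forward: f[0] = h[0] / 1 = 2; f[1] = (h[1] - 2×2) / 1 = 4; f[2] = (h[2] - 4×2) / 1 = 2. So f = [2, 4, 2]. Check by forward convolution: h[0] = 2×1 = 2; h[1] = 2×2 + 4×1 = 8; h[2] = 4×2 + 2×1 = 10; h[3] = 2×2 = 4

[2, 4, 2]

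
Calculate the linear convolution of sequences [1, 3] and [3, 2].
y[0] = 1×3 = 3; y[1] = 1×2 + 3×3 = 11; y[2] = 3×2 = 6

[3, 11, 6]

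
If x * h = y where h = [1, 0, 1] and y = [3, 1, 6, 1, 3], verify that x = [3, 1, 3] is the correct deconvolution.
Forward-compute [3, 1, 3] * [1, 0, 1]: y[0] = 3×1 = 3; y[1] = 3×0 + 1×1 = 1; y[2] = 3×1 + 1×0 + 3×1 = 6; y[3] = 1×1 + 3×0 = 1; y[4] = 3×1 = 3 → [3, 1, 6, 1, 3]. Matches given y = [3, 1, 6, 1, 3], so verified.

Verified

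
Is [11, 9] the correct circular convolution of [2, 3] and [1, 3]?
Recompute circular convolution of [2, 3] and [1, 3]: y[0] = 2×1 + 3×3 = 11; y[1] = 2×3 + 3×1 = 9 → [11, 9]. Given [11, 9] matches, so answer: Yes

Yes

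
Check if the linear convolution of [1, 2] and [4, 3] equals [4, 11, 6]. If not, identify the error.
Recompute linear convolution of [1, 2] and [4, 3]: y[0] = 1×4 = 4; y[1] = 1×3 + 2×4 = 11; y[2] = 2×3 = 6 → [4, 11, 6]. Given [4, 11, 6] matches, so answer: Yes

Yes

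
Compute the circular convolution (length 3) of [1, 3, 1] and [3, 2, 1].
Use y[k] = Σ_j a[j]·b[(k-j) mod 3]. y[0] = 1×3 + 3×1 + 1×2 = 8; y[1] = 1×2 + 3×3 + 1×1 = 12; y[2] = 1×1 + 3×2 + 1×3 = 10. Result: [8, 12, 10]

[8, 12, 10]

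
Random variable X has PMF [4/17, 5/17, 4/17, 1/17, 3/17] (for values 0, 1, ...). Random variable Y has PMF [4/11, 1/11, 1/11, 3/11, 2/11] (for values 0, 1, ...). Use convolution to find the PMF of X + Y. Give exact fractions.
P(X+Y=k) = Σ_i P(X=i)·P(Y=k-i) — a convolution of [4/17, 5/17, 4/17, 1/17, 3/17] and [4/11, 1/11, 1/11, 3/11, 2/11]. P(X+Y=0) = (4/17)×(4/11) = 16/187; P(X+Y=1) = (4/17)×(1/11) + (5/17)×(4/11) = 4/187 + 20/187 = 24/187; P(X+Y=2) = (4/17)×(1/11) + (5/17)×(1/11) + (4/17)×(4/11) = 4/187 + 5/187 + 16/187 = 25/187; P(X+Y=3) = (4/17)×(3/11) + (5/17)×(1/11) + (4/17)×(1/11) + (1/17)×(4/11) = 12/187 + 5/187 + 4/187 + 4/187 = 25/187; P(X+Y=4) = (4/17)×(2/11) + (5/17)×(3/11) + (4/17)×(1/11) + (1/17)×(1/11) + (3/17)×(4/11) = 8/187 + 15/187 + 4/187 + 1/187 + 12/187 = 40/187; P(X+Y=5) = (5/17)×(2/11) + (4/17)×(3/11) + (1/17)×(1/11) + (3/17)×(1/11) = 10/187 + 12/187 + 1/187 + 3/187 = 26/187; P(X+Y=6) = (4/17)×(2/11) + (1/17)×(3/11) + (3/17)×(1/11) = 8/187 + 3/187 + 3/187 = 14/187; P(X+Y=7) = (1/17)×(2/11) + (3/17)×(3/11) = 2/187 + 9/187 = 1/17; P(X+Y=8) = (3/17)×(2/11) = 6/187. PMF: [16/187, 24/187, 25/187, 25/187, 40/187, 26/187, 14/187, 1/17, 6/187] (sums to 1 ✓)

[16/187, 24/187, 25/187, 25/187, 40/187, 26/187, 14/187, 1/17, 6/187]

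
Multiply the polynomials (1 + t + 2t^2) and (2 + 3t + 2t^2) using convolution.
Ascending coefficients: a = [1, 1, 2], b = [2, 3, 2]. c[0] = 1×2 = 2; c[1] = 1×3 + 1×2 = 5; c[2] = 1×2 + 1×3 + 2×2 = 9; c[3] = 1×2 + 2×3 = 8; c[4] = 2×2 = 4. Result coefficients: [2, 5, 9, 8, 4] → 2 + 5t + 9t^2 + 8t^3 + 4t^4

2 + 5t + 9t^2 + 8t^3 + 4t^4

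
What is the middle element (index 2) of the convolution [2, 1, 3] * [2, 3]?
Use y[k] = Σ_i a[i]·b[k-i] at k=2. y[2] = 1×3 + 3×2 = 9

9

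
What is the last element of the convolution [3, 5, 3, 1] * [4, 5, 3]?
Use y[k] = Σ_i a[i]·b[k-i] at k=5. y[5] = 1×3 = 3

3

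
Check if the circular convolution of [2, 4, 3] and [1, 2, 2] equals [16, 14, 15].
Recompute circular convolution of [2, 4, 3] and [1, 2, 2]: y[0] = 2×1 + 4×2 + 3×2 = 16; y[1] = 2×2 + 4×1 + 3×2 = 14; y[2] = 2×2 + 4×2 + 3×1 = 15 → [16, 14, 15]. Given [16, 14, 15] matches, so answer: Yes

Yes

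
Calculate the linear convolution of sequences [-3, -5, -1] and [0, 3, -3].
y[0] = -3×0 = 0; y[1] = -3×3 + -5×0 = -9; y[2] = -3×-3 + -5×3 + -1×0 = -6; y[3] = -5×-3 + -1×3 = 12; y[4] = -1×-3 = 3

[0, -9, -6, 12, 3]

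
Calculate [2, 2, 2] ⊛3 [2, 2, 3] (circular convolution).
Use y[k] = Σ_j u[j]·v[(k-j) mod 3]. y[0] = 2×2 + 2×3 + 2×2 = 14; y[1] = 2×2 + 2×2 + 2×3 = 14; y[2] = 2×3 + 2×2 + 2×2 = 14. Result: [14, 14, 14]

[14, 14, 14]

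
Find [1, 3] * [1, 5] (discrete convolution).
y[0] = 1×1 = 1; y[1] = 1×5 + 3×1 = 8; y[2] = 3×5 = 15

[1, 8, 15]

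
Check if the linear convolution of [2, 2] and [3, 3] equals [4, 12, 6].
Recompute linear convolution of [2, 2] and [3, 3]: y[0] = 2×3 = 6; y[1] = 2×3 + 2×3 = 12; y[2] = 2×3 = 6 → [6, 12, 6]. Compare to given [4, 12, 6]: they differ at index 0: given 4, correct 6, so answer: No

No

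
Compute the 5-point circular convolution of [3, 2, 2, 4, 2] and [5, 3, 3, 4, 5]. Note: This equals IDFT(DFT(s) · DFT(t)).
Either evaluate y[k] = Σ_j s[j]·t[(k-j) mod 5] directly, or use IDFT(DFT(s) · DFT(t)). y[0] = 3×5 + 2×5 + 2×4 + 4×3 + 2×3 = 51; y[1] = 3×3 + 2×5 + 2×5 + 4×4 + 2×3 = 51; y[2] = 3×3 + 2×3 + 2×5 + 4×5 + 2×4 = 53; y[3] = 3×4 + 2×3 + 2×3 + 4×5 + 2×5 = 54; y[4] = 3×5 + 2×4 + 2×3 + 4×3 + 2×5 = 51. Result: [51, 51, 53, 54, 51]

[51, 51, 53, 54, 51]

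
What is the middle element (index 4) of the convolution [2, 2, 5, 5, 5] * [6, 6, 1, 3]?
Use y[k] = Σ_i a[i]·b[k-i] at k=4. y[4] = 2×3 + 5×1 + 5×6 + 5×6 = 71

71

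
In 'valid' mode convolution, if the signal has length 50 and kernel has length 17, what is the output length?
'Valid' mode counts only positions where the kernel fully overlaps the signal: m - n + 1 = 50 - 17 + 1 = 34

34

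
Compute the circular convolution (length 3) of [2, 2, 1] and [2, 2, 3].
Use y[k] = Σ_j s[j]·t[(k-j) mod 3]. y[0] = 2×2 + 2×3 + 1×2 = 12; y[1] = 2×2 + 2×2 + 1×3 = 11; y[2] = 2×3 + 2×2 + 1×2 = 12. Result: [12, 11, 12]

[12, 11, 12]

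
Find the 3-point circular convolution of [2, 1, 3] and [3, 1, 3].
Use y[k] = Σ_j s[j]·t[(k-j) mod 3]. y[0] = 2×3 + 1×3 + 3×1 = 12; y[1] = 2×1 + 1×3 + 3×3 = 14; y[2] = 2×3 + 1×1 + 3×3 = 16. Result: [12, 14, 16]

[12, 14, 16]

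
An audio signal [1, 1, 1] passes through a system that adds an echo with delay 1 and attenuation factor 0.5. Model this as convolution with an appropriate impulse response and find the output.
Direct-path + delayed-attenuated-path model → impulse response h = [1, 0.5] (1 at lag 0, 0.5 at lag 1). Output y[n] = x[n] + 0.5·x[n - 1] (with x[n] = 0 outside 0..2): y[0] = 1 + 0.5×0 = 1; y[1] = 1 + 0.5×1 = 1.5; y[2] = 1 + 0.5×1 = 1.5; y[3] = 0 + 0.5×1 = 0.5. So y = [1, 1.5, 1.5, 0.5]

[1, 1.5, 1.5, 0.5]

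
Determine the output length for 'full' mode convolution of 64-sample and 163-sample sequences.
Linear/full convolution length: m + n - 1 = 64 + 163 - 1 = 226

226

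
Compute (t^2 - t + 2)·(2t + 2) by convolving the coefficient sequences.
Ascending coefficients: a = [2, -1, 1], b = [2, 2]. c[0] = 2×2 = 4; c[1] = 2×2 + -1×2 = 2; c[2] = -1×2 + 1×2 = 0; c[3] = 1×2 = 2. Result coefficients: [4, 2, 0, 2] → 2t^3 + 2t + 4

2t^3 + 2t + 4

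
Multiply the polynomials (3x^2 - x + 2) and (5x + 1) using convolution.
Ascending coefficients: a = [2, -1, 3], b = [1, 5]. c[0] = 2×1 = 2; c[1] = 2×5 + -1×1 = 9; c[2] = -1×5 + 3×1 = -2; c[3] = 3×5 = 15. Result coefficients: [2, 9, -2, 15] → 15x^3 - 2x^2 + 9x + 2

15x^3 - 2x^2 + 9x + 2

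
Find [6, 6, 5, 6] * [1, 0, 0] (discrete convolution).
y[0] = 6×1 = 6; y[1] = 6×0 + 6×1 = 6; y[2] = 6×0 + 6×0 + 5×1 = 5; y[3] = 6×0 + 5×0 + 6×1 = 6; y[4] = 5×0 + 6×0 = 0; y[5] = 6×0 = 0

[6, 6, 5, 6, 0, 0]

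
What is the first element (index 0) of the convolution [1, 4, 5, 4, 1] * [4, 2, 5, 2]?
Use y[k] = Σ_i a[i]·b[k-i] at k=0. y[0] = 1×4 = 4

4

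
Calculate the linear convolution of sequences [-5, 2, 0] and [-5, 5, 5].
y[0] = -5×-5 = 25; y[1] = -5×5 + 2×-5 = -35; y[2] = -5×5 + 2×5 + 0×-5 = -15; y[3] = 2×5 + 0×5 = 10; y[4] = 0×5 = 0

[25, -35, -15, 10, 0]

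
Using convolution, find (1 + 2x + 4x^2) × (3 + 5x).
Ascending coefficients: a = [1, 2, 4], b = [3, 5]. c[0] = 1×3 = 3; c[1] = 1×5 + 2×3 = 11; c[2] = 2×5 + 4×3 = 22; c[3] = 4×5 = 20. Result coefficients: [3, 11, 22, 20] → 3 + 11x + 22x^2 + 20x^3

3 + 11x + 22x^2 + 20x^3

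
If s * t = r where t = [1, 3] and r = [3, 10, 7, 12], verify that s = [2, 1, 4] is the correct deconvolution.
Forward-compute [2, 1, 4] * [1, 3]: r[0] = 2×1 = 2; r[1] = 2×3 + 1×1 = 7; r[2] = 1×3 + 4×1 = 7; r[3] = 4×3 = 12 → [2, 7, 7, 12]. Does not match given r = [3, 10, 7, 12].

Not verified. [2, 1, 4] * [1, 3] = [2, 7, 7, 12], which differs from [3, 10, 7, 12] at index 0.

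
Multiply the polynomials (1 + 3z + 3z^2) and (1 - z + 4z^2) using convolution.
Ascending coefficients: a = [1, 3, 3], b = [1, -1, 4]. c[0] = 1×1 = 1; c[1] = 1×-1 + 3×1 = 2; c[2] = 1×4 + 3×-1 + 3×1 = 4; c[3] = 3×4 + 3×-1 = 9; c[4] = 3×4 = 12. Result coefficients: [1, 2, 4, 9, 12] → 1 + 2z + 4z^2 + 9z^3 + 12z^4

1 + 2z + 4z^2 + 9z^3 + 12z^4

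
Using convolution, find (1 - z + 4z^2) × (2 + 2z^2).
Ascending coefficients: a = [1, -1, 4], b = [2, 0, 2]. c[0] = 1×2 = 2; c[1] = 1×0 + -1×2 = -2; c[2] = 1×2 + -1×0 + 4×2 = 10; c[3] = -1×2 + 4×0 = -2; c[4] = 4×2 = 8. Result coefficients: [2, -2, 10, -2, 8] → 2 - 2z + 10z^2 - 2z^3 + 8z^4

2 - 2z + 10z^2 - 2z^3 + 8z^4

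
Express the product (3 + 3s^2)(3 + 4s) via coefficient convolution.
Ascending coefficients: a = [3, 0, 3], b = [3, 4]. c[0] = 3×3 = 9; c[1] = 3×4 + 0×3 = 12; c[2] = 0×4 + 3×3 = 9; c[3] = 3×4 = 12. Result coefficients: [9, 12, 9, 12] → 9 + 12s + 9s^2 + 12s^3

9 + 12s + 9s^2 + 12s^3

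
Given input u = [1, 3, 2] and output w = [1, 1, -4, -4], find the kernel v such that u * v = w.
Output length 4 = len(u) + len(v) - 1 ⇒ len(v) = 2. Solve v forward using v[k] = (w[k] - Σ_{i≥1} u[i]·v[k-i]) / u[0]: v[0] = w[0] / u[0] = 1 / 1 = 1; v[1] = (w[1] - 3×1) / u[0] = (1 - 3×1) / 1 = -2. So v = [1, -2]. Forward-check [1, 3, 2] * [1, -2]: w[0] = 1×1 = 1; w[1] = 1×-2 + 3×1 = 1; w[2] = 3×-2 + 2×1 = -4; w[3] = 2×-2 = -4 → [1, 1, -4, -4] ✓

[1, -2]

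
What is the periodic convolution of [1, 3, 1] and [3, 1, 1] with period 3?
Use y[k] = Σ_j u[j]·v[(k-j) mod 3]. y[0] = 1×3 + 3×1 + 1×1 = 7; y[1] = 1×1 + 3×3 + 1×1 = 11; y[2] = 1×1 + 3×1 + 1×3 = 7. Result: [7, 11, 7]

[7, 11, 7]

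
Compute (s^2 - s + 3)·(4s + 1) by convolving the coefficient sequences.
Ascending coefficients: a = [3, -1, 1], b = [1, 4]. c[0] = 3×1 = 3; c[1] = 3×4 + -1×1 = 11; c[2] = -1×4 + 1×1 = -3; c[3] = 1×4 = 4. Result coefficients: [3, 11, -3, 4] → 4s^3 - 3s^2 + 11s + 3

4s^3 - 3s^2 + 11s + 3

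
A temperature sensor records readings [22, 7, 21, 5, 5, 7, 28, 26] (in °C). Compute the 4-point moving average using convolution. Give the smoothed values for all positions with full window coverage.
4-point moving average kernel = [1, 1, 1, 1]. Apply in 'valid' mode (full window coverage): avg[0] = (22 + 7 + 21 + 5) / 4 = 13.75; avg[1] = (7 + 21 + 5 + 5) / 4 = 9.5; avg[2] = (21 + 5 + 5 + 7) / 4 = 9.5; avg[3] = (5 + 5 + 7 + 28) / 4 = 11.25; avg[4] = (5 + 7 + 28 + 26) / 4 = 16.5. Smoothed values: [13.75, 9.5, 9.5, 11.25, 16.5]

[13.75, 9.5, 9.5, 11.25, 16.5]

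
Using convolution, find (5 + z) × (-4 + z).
Ascending coefficients: a = [5, 1], b = [-4, 1]. c[0] = 5×-4 = -20; c[1] = 5×1 + 1×-4 = 1; c[2] = 1×1 = 1. Result coefficients: [-20, 1, 1] → -20 + z + z^2

-20 + z + z^2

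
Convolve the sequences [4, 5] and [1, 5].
y[0] = 4×1 = 4; y[1] = 4×5 + 5×1 = 25; y[2] = 5×5 = 25

[4, 25, 25]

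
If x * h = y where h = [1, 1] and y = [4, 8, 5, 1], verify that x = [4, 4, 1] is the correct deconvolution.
Forward-compute [4, 4, 1] * [1, 1]: y[0] = 4×1 = 4; y[1] = 4×1 + 4×1 = 8; y[2] = 4×1 + 1×1 = 5; y[3] = 1×1 = 1 → [4, 8, 5, 1]. Matches given y = [4, 8, 5, 1], so verified.

Verified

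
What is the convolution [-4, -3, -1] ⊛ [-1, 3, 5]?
y[0] = -4×-1 = 4; y[1] = -4×3 + -3×-1 = -9; y[2] = -4×5 + -3×3 + -1×-1 = -28; y[3] = -3×5 + -1×3 = -18; y[4] = -1×5 = -5

[4, -9, -28, -18, -5]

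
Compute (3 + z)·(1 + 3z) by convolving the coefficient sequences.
Ascending coefficients: a = [3, 1], b = [1, 3]. c[0] = 3×1 = 3; c[1] = 3×3 + 1×1 = 10; c[2] = 1×3 = 3. Result coefficients: [3, 10, 3] → 3 + 10z + 3z^2

3 + 10z + 3z^2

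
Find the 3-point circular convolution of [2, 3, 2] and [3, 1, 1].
Use y[k] = Σ_j u[j]·v[(k-j) mod 3]. y[0] = 2×3 + 3×1 + 2×1 = 11; y[1] = 2×1 + 3×3 + 2×1 = 13; y[2] = 2×1 + 3×1 + 2×3 = 11. Result: [11, 13, 11]

[11, 13, 11]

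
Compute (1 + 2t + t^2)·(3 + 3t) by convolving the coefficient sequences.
Ascending coefficients: a = [1, 2, 1], b = [3, 3]. c[0] = 1×3 = 3; c[1] = 1×3 + 2×3 = 9; c[2] = 2×3 + 1×3 = 9; c[3] = 1×3 = 3. Result coefficients: [3, 9, 9, 3] → 3 + 9t + 9t^2 + 3t^3

3 + 9t + 9t^2 + 3t^3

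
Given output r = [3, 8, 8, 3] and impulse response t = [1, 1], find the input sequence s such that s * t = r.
Deconvolve r=[3, 8, 8, 3] by t=[1, 1]. Since t[0]=1, solve forward: s[0] = r[0] / 1 = 3; s[1] = (r[1] - 3×1) / 1 = 5; s[2] = (r[2] - 5×1) / 1 = 3. So s = [3, 5, 3]. Check by forward convolution: r[0] = 3×1 = 3; r[1] = 3×1 + 5×1 = 8; r[2] = 5×1 + 3×1 = 8; r[3] = 3×1 = 3

[3, 5, 3]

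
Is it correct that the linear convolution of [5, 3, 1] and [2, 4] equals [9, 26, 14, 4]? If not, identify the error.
Recompute linear convolution of [5, 3, 1] and [2, 4]: y[0] = 5×2 = 10; y[1] = 5×4 + 3×2 = 26; y[2] = 3×4 + 1×2 = 14; y[3] = 1×4 = 4 → [10, 26, 14, 4]. Compare to given [9, 26, 14, 4]: they differ at index 0: given 9, correct 10, so answer: No

No. Error at index 0: given 9, correct 10.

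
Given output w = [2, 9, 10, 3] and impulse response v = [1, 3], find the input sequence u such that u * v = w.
Deconvolve w=[2, 9, 10, 3] by v=[1, 3]. Since v[0]=1, solve forward: u[0] = w[0] / 1 = 2; u[1] = (w[1] - 2×3) / 1 = 3; u[2] = (w[2] - 3×3) / 1 = 1. So u = [2, 3, 1]. Check by forward convolution: w[0] = 2×1 = 2; w[1] = 2×3 + 3×1 = 9; w[2] = 3×3 + 1×1 = 10; w[3] = 1×3 = 3

[2, 3, 1]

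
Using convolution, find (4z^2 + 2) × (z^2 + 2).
Ascending coefficients: a = [2, 0, 4], b = [2, 0, 1]. c[0] = 2×2 = 4; c[1] = 2×0 + 0×2 = 0; c[2] = 2×1 + 0×0 + 4×2 = 10; c[3] = 0×1 + 4×0 = 0; c[4] = 4×1 = 4. Result coefficients: [4, 0, 10, 0, 4] → 4z^4 + 10z^2 + 4

4z^4 + 10z^2 + 4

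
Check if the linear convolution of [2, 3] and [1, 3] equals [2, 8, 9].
Recompute linear convolution of [2, 3] and [1, 3]: y[0] = 2×1 = 2; y[1] = 2×3 + 3×1 = 9; y[2] = 3×3 = 9 → [2, 9, 9]. Compare to given [2, 8, 9]: they differ at index 1: given 8, correct 9, so answer: No

No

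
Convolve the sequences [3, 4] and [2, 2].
y[0] = 3×2 = 6; y[1] = 3×2 + 4×2 = 14; y[2] = 4×2 = 8

[6, 14, 8]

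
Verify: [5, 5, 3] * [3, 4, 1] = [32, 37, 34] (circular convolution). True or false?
Recompute circular convolution of [5, 5, 3] and [3, 4, 1]: y[0] = 5×3 + 5×1 + 3×4 = 32; y[1] = 5×4 + 5×3 + 3×1 = 38; y[2] = 5×1 + 5×4 + 3×3 = 34 → [32, 38, 34]. Compare to given [32, 37, 34]: they differ at index 1: given 37, correct 38, so answer: No

No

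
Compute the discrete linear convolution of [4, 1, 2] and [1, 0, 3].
y[0] = 4×1 = 4; y[1] = 4×0 + 1×1 = 1; y[2] = 4×3 + 1×0 + 2×1 = 14; y[3] = 1×3 + 2×0 = 3; y[4] = 2×3 = 6

[4, 1, 14, 3, 6]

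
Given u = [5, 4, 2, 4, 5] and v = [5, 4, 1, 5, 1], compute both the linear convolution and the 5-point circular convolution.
Linear: y_lin[0] = 5×5 = 25; y_lin[1] = 5×4 + 4×5 = 40; y_lin[2] = 5×1 + 4×4 + 2×5 = 31; y_lin[3] = 5×5 + 4×1 + 2×4 + 4×5 = 57; y_lin[4] = 5×1 + 4×5 + 2×1 + 4×4 + 5×5 = 68; y_lin[5] = 4×1 + 2×5 + 4×1 + 5×4 = 38; y_lin[6] = 2×1 + 4×5 + 5×1 = 27; y_lin[7] = 4×1 + 5×5 = 29; y_lin[8] = 5×1 = 5 → [25, 40, 31, 57, 68, 38, 27, 29, 5]. Circular (length 5): y[0] = 5×5 + 4×1 + 2×5 + 4×1 + 5×4 = 63; y[1] = 5×4 + 4×5 + 2×1 + 4×5 + 5×1 = 67; y[2] = 5×1 + 4×4 + 2×5 + 4×1 + 5×5 = 60; y[3] = 5×5 + 4×1 + 2×4 + 4×5 + 5×1 = 62; y[4] = 5×1 + 4×5 + 2×1 + 4×4 + 5×5 = 68 → [63, 67, 60, 62, 68]

Linear: [25, 40, 31, 57, 68, 38, 27, 29, 5], Circular: [63, 67, 60, 62, 68]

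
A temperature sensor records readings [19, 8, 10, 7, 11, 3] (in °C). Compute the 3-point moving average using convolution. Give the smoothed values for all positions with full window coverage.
3-point moving average kernel = [1, 1, 1]. Apply in 'valid' mode (full window coverage): avg[0] = (19 + 8 + 10) / 3 = 12.33; avg[1] = (8 + 10 + 7) / 3 = 8.33; avg[2] = (10 + 7 + 11) / 3 = 9.33; avg[3] = (7 + 11 + 3) / 3 = 7.0. Smoothed values: [12.33, 8.33, 9.33, 7.0]

[12.33, 8.33, 9.33, 7.0]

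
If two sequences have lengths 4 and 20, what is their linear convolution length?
Linear/full convolution length: m + n - 1 = 4 + 20 - 1 = 23

23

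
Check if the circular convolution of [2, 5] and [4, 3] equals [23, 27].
Recompute circular convolution of [2, 5] and [4, 3]: y[0] = 2×4 + 5×3 = 23; y[1] = 2×3 + 5×4 = 26 → [23, 26]. Compare to given [23, 27]: they differ at index 1: given 27, correct 26, so answer: No

No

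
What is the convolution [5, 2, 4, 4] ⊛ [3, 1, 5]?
y[0] = 5×3 = 15; y[1] = 5×1 + 2×3 = 11; y[2] = 5×5 + 2×1 + 4×3 = 39; y[3] = 2×5 + 4×1 + 4×3 = 26; y[4] = 4×5 + 4×1 = 24; y[5] = 4×5 = 20

[15, 11, 39, 26, 24, 20]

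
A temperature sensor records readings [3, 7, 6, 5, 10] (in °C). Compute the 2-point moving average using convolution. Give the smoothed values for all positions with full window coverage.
2-point moving average kernel = [1, 1]. Apply in 'valid' mode (full window coverage): avg[0] = (3 + 7) / 2 = 5.0; avg[1] = (7 + 6) / 2 = 6.5; avg[2] = (6 + 5) / 2 = 5.5; avg[3] = (5 + 10) / 2 = 7.5. Smoothed values: [5.0, 6.5, 5.5, 7.5]

[5.0, 6.5, 5.5, 7.5]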